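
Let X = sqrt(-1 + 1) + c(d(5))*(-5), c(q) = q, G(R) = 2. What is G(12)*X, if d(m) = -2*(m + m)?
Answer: 200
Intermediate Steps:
d(m) = -4*m
X = 100 (X = sqrt(-1 + 1) - 4*5*(-5) = sqrt(0) - 20*(-5) = 0 + 100 = 100)
G(12)*X = 2*100 = 200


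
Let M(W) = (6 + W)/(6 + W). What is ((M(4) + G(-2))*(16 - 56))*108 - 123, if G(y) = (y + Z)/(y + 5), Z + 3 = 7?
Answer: -7323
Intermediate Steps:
Z = 4 (Z = -3 + 7 = 4)
M(W) = 1
G(y) = (4 + y)/(5 + y) (G(y) = (y + 4)/(y + 5) = (4 + y)/(5 + y))
((M(4) + G(-2))*(16 - 56))*108 - 123 = ((1 + (4 - 2)/(5 - 2))*(16 - 56))*108 - 123 = ((1 + 2/3)*(-40))*108 - 123 = ((1 + (⅓)*2)*(-40))*108 - 123 = ((1 + ⅔)*(-40))*108 - 123 = ((5/3)*(-40))*108 - 123 = -200/3*108 - 123 = -7200 - 123 = -7323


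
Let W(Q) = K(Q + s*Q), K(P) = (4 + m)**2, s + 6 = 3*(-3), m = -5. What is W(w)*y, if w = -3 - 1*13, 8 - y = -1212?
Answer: 1220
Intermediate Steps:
y = 1220 (y = 8 - 1*(-1212) = 8 + 1212 = 1220)
w = -16 (w = -3 - 13 = -16)
s = -15 (s = -6 + 3*(-3) = -6 - 9 = -15)
K(P) = 1 (K(P) = (4 - 5)**2 = (-1)**2 = 1)
W(Q) = 1
W(w)*y = 1*1220 = 1220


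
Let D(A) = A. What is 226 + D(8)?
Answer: 234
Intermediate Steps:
226 + D(8) = 226 + 8 = 234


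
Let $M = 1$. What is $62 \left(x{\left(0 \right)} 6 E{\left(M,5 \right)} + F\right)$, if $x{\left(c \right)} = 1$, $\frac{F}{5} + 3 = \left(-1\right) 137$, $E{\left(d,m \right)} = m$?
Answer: $-41540$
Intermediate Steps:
$F = -700$ ($F = -15 + 5 \left(\left(-1\right) 137\right) = -15 + 5 \left(-137\right) = -15 - 685 = -700$)
$62 \left(x{\left(0 \right)} 6 E{\left(M,5 \right)} + F\right) = 62 \left(1 \cdot 6 \cdot 5 - 700\right) = 62 \left(6 \cdot 5 - 700\right) = 62 \left(30 - 700\right) = 62 \left(-670\right) = -41540$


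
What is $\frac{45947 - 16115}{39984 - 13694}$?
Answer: $\frac{1356}{1195} \approx 1.1347$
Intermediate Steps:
$\frac{45947 - 16115}{39984 - 13694} = \frac{29832}{26290} = 29832 \cdot \frac{1}{26290} = \frac{1356}{1195}$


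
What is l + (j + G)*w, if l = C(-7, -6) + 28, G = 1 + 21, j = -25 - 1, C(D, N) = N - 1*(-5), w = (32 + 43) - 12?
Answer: -225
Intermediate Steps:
w = 63 (w = 75 - 12 = 63)
C(D, N) = 5 + N (C(D, N) = N + 5 = 5 + N)
j = -26
G = 22
l = 27 (l = (5 - 6) + 28 = -1 + 28 = 27)
l + (j + G)*w = 27 + (-26 + 22)*63 = 27 - 4*63 = 27 - 252 = -225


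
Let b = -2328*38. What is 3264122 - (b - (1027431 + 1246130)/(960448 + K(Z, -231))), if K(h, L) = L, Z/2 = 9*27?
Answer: 3219212344723/960217 ≈ 3.3526e+6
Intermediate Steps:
b = -88464
Z = 486 (Z = 2*(9*27) = 2*243 = 486)
3264122 - (b - (1027431 + 1246130)/(960448 + K(Z, -231))) = 3264122 - (-88464 - (1027431 + 1246130)/(960448 - 231)) = 3264122 - (-88464 - 2273561/960217) = 3264122 - 1*(-84946910249/960217) = 3264122 + 84946910249/960217 = 3219212344723/960217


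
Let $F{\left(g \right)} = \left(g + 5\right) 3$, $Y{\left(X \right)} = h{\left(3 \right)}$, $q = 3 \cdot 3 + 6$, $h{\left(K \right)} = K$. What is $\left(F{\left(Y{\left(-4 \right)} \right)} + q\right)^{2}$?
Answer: $1521$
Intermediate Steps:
$q = 15$ ($q = 9 + 6 = 15$)
$Y{\left(X \right)} = 3$
$F{\left(g \right)} = 15 + 3 g$ ($F{\left(g \right)} = \left(5 + g\right) 3 = 15 + 3 g$)
$\left(F{\left(Y{\left(-4 \right)} \right)} + q\right)^{2} = \left(\left(15 + 3 \cdot 3\right) + 15\right)^{2} = \left(\left(15 + 9\right) + 15\right)^{2} = \left(24 + 15\right)^{2} = 39^{2} = 1521$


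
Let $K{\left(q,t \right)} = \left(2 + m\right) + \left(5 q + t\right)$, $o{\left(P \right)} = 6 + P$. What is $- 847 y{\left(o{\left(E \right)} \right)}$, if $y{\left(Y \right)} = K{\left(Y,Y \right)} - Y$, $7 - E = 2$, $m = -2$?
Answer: $-46585$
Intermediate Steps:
$E = 5$ ($E = 7 - 2 = 5$)
$K{\left(q,t \right)} = t + 5 q$ ($K{\left(q,t \right)} = \left(2 - 2\right) + \left(5 q + t\right) = 0 + \left(t + 5 q\right) = t + 5 q$)
$y{\left(Y \right)} = 5 Y$ ($y{\left(Y \right)} = \left(Y + 5 Y\right) - Y = 6 Y - Y = 5 Y$)
$- 847 y{\left(o{\left(E \right)} \right)} = - 847 \cdot 5 \left(6 + 5\right) = - 847 \cdot 5 \cdot 11 = \left(-847\right) 55 = -46585$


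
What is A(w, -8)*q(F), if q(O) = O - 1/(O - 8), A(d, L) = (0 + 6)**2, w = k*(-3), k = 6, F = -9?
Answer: -5472/17 ≈ -321.88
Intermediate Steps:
w = -18 (w = 6*(-3) = -18)
A(d, L) = 36 (A(d, L) = 6**2 = 36)
q(O) = O - 1/(-8 + O)
A(w, -8)*q(F) = 36*((-1 + (-9)**2 - 8*(-9))/(-8 - 9)) = 36*((-1 + 81 + 72)/(-17)) = 36*(-1/17*152) = 36*(-152/17) = -5472/17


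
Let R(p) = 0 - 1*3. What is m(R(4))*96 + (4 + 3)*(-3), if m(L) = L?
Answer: -309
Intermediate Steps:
R(p) = -3 (R(p) = 0 - 3 = -3)
m(R(4))*96 + (4 + 3)*(-3) = -3*96 + (4 + 3)*(-3) = -288 + 7*(-3) = -288 - 21 = -309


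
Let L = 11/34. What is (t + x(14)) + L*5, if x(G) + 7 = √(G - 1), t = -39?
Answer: -1509/34 + √13 ≈ -40.777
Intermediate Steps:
L = 11/34 (L = 11*(1/34) = 11/34 ≈ 0.32353)
x(G) = -7 + √(-1 + G) (x(G) = -7 + √(G - 1) = -7 + √(-1 + G))
(t + x(14)) + L*5 = (-39 + (-7 + √(-1 + 14))) + (11/34)*5 = (-39 + (-7 + √13)) + 55/34 = (-46 + √13) + 55/34 = -1509/34 + √13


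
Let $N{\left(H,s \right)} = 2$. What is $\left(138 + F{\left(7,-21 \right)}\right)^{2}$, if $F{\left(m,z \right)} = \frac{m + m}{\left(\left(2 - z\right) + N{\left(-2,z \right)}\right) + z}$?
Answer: $\frac{80089}{4} \approx 20022.0$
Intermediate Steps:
$F{\left(m,z \right)} = \frac{m}{2}$ ($F{\left(m,z \right)} = \frac{m + m}{\left(\left(2 - z\right) + 2\right) + z} = \frac{2 m}{\left(4 - z\right) + z} = \frac{2 m}{4} = 2 m \frac{1}{4} = \frac{m}{2}$)
$\left(138 + F{\left(7,-21 \right)}\right)^{2} = \left(138 + \frac{1}{2} \cdot 7\right)^{2} = \left(138 + \frac{7}{2}\right)^{2} = \left(\frac{283}{2}\right)^{2} = \frac{80089}{4}$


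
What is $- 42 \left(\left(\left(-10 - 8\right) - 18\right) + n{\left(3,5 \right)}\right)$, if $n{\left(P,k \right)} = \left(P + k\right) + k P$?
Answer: $546$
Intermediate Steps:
$n{\left(P,k \right)} = P + k + P k$ ($n{\left(P,k \right)} = \left(P + k\right) + P k = P + k + P k$)
$- 42 \left(\left(\left(-10 - 8\right) - 18\right) + n{\left(3,5 \right)}\right) = - 42 \left(\left(\left(-10 - 8\right) - 18\right) + \left(3 + 5 + 3 \cdot 5\right)\right) = - 42 \left(\left(-18 - 18\right) + \left(3 + 5 + 15\right)\right) = - 42 \left(-36 + 23\right) = \left(-42\right) \left(-13\right) = 546$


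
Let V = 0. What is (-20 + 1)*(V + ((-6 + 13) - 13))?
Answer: 114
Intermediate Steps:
(-20 + 1)*(V + ((-6 + 13) - 13)) = (-20 + 1)*(0 + ((-6 + 13) - 13)) = -19*(0 + (7 - 13)) = -19*(0 - 6) = -19*(-6) = 114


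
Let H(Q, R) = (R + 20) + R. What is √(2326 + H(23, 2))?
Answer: 5*√94 ≈ 48.477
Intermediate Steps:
H(Q, R) = 20 + 2*R (H(Q, R) = (20 + R) + R = 20 + 2*R)
√(2326 + H(23, 2)) = √(2326 + (20 + 2*2)) = √(2326 + (20 + 4)) = √(2326 + 24) = √2350 = 5*√94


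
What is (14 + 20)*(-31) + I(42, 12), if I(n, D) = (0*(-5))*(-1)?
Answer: -1054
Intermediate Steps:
I(n, D) = 0 (I(n, D) = 0*(-1) = 0)
(14 + 20)*(-31) + I(42, 12) = (14 + 20)*(-31) + 0 = 34*(-31) + 0 = -1054 + 0 = -1054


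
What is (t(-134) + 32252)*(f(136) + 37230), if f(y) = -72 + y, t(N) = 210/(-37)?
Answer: 44495993516/37 ≈ 1.2026e+9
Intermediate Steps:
t(N) = -210/37 (t(N) = 210*(-1/37) = -210/37)
(t(-134) + 32252)*(f(136) + 37230) = (-210/37 + 32252)*((-72 + 136) + 37230) = 1193114*(64 + 37230)/37 = (1193114/37)*37294 = 44495993516/37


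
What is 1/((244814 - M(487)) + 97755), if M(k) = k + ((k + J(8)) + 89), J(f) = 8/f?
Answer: 1/341505 ≈ 2.9282e-6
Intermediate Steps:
M(k) = 90 + 2*k (M(k) = k + ((k + 8/8) + 89) = k + ((k + 8*(1/8)) + 89) = k + ((k + 1) + 89) = k + ((1 + k) + 89) = k + (90 + k) = 90 + 2*k)
1/((244814 - M(487)) + 97755) = 1/((244814 - (90 + 2*487)) + 97755) = 1/((244814 - (90 + 974)) + 97755) = 1/((244814 - 1*1064) + 97755) = 1/((244814 - 1064) + 97755) = 1/(243750 + 97755) = 1/341505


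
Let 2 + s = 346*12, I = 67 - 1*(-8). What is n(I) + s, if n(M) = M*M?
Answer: 9775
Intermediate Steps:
I = 75 (I = 67 + 8 = 75)
n(M) = M**2
s = 4150 (s = -2 + 346*12 = -2 + 4152 = 4150)
n(I) + s = 75**2 + 4150 = 5625 + 4150 = 9775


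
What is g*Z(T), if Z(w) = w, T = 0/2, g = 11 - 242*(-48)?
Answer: 0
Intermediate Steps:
g = 11627 (g = 11 + 11616 = 11627)
T = 0 (T = 0*(1/2) = 0)
g*Z(T) = 11627*0 = 0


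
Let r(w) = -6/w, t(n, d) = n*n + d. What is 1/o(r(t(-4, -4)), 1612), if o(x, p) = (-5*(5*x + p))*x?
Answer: 4/16095 ≈ 0.00024852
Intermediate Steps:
t(n, d) = d + n² (t(n, d) = n² + d = d + n²)
o(x, p) = x*(-25*x - 5*p) (o(x, p) = (-5*(p + 5*x))*x = (-25*x - 5*p)*x = x*(-25*x - 5*p))
1/o(r(t(-4, -4)), 1612) = 1/(-5*(-6/(-4 + (-4)²))*(1612 + 5*(-6/(-4 + (-4)²)))) = 1/(-5*(-6/(-4 + 16))*(1612 + 5*(-6/(-4 + 16)))) = 1/(-5*(-6/12)*(1612 + 5*(-6/12))) = 1/(-5*(-6*1/12)*(1612 + 5*(-6*1/12))) = 1/(-5*(-½)*(1612 + 5*(-½))) = 1/(-5*(-½)*(1612 - 5/2)) = 1/(-5*(-½)*3219/2) = 1/(16095/4) = 4/16095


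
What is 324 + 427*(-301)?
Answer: -128203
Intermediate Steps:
324 + 427*(-301) = 324 - 128527 = -128203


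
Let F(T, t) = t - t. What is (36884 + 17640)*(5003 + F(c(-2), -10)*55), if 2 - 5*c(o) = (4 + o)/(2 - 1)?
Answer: 272783572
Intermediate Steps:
c(o) = -⅖ - o/5 (c(o) = ⅖ - (4 + o)/(5*(2 - 1)) = ⅖ - (4 + o)/(5*1) = ⅖ - (4 + o)/5 = ⅖ + (-⅘ - o/5) = -⅖ - o/5)
F(T, t) = 0
(36884 + 17640)*(5003 + F(c(-2), -10)*55) = (36884 + 17640)*(5003 + 0*55) = 54524*(5003 + 0) = 54524*5003 = 272783572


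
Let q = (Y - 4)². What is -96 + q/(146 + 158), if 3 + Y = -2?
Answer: -29103/304 ≈ -95.734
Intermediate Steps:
Y = -5 (Y = -3 - 2 = -5)
q = 81 (q = (-5 - 4)² = (-9)² = 81)
-96 + q/(146 + 158) = -96 + 81/(146 + 158) = -96 + 81/304 = -29103/304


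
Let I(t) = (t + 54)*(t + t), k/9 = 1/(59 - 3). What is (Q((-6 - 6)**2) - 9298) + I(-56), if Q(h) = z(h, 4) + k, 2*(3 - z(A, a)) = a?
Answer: -508079/56 ≈ -9072.8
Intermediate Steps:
z(A, a) = 3 - a/2
k = 9/56 (k = 9/(59 - 3) = 9/56 ≈ 0.16071)
I(t) = 2*t*(54 + t) (I(t) = (54 + t)*(2*t) = 2*t*(54 + t))
Q(h) = 65/56 (Q(h) = (3 - 1/2*4) + 9/56 = (3 - 2) + 9/56 = 1 + 9/56 = 65/56)
(Q((-6 - 6)**2) - 9298) + I(-56) = (65/56 - 9298) + 2*(-56)*(54 - 56) = -520623/56 + 2*(-56)*(-2) = -520623/56 + 224 = -508079/56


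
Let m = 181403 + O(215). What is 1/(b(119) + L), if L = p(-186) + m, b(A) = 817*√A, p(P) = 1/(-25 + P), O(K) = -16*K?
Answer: 7923090512/1406480563182353 - 36373657*√119/1406480563182353 ≈ 5.3512e-6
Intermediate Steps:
m = 177963 (m = 181403 - 16*215 = 181403 - 3440 = 177963)
L = 37550192/211 (L = 1/(-25 - 186) + 177963 = 1/(-211) + 177963 = -1/211 + 177963 = 37550192/211 ≈ 1.7796e+5)
1/(b(119) + L) = 1/(817*√119 + 37550192/211) = 1/(37550192/211 + 817*√119)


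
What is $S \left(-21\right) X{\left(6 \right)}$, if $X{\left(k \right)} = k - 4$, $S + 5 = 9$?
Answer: $-168$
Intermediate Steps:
$S = 4$ ($S = -5 + 9 = 4$)
$X{\left(k \right)} = -4 + k$
$S \left(-21\right) X{\left(6 \right)} = 4 \left(-21\right) \left(-4 + 6\right) = \left(-84\right) 2 = -168$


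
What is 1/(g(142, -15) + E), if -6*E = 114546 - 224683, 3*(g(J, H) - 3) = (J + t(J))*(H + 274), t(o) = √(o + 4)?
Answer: 1102266/33710556217 - 3108*√146/33710556217 ≈ 3.1584e-5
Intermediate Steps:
t(o) = √(4 + o)
g(J, H) = 3 + (274 + H)*(J + √(4 + J))/3 (g(J, H) = 3 + ((J + √(4 + J))*(H + 274))/3 = 3 + ((J + √(4 + J))*(274 + H))/3 = 3 + ((274 + H)*(J + √(4 + J)))/3 = 3 + (274 + H)*(J + √(4 + J))/3)
E = 110137/6 (E = -(114546 - 224683)/6 = -⅙*(-110137) = 110137/6 ≈ 18356.)
1/(g(142, -15) + E) = 1/((3 + (274/3)*142 + 274*√(4 + 142)/3 + (⅓)*(-15)*142 + (⅓)*(-15)*√(4 + 142)) + 110137/6) = 1/((3 + 38908/3 + 274*√146/3 - 710 + (⅓)*(-15)*√146) + 110137/6) = 1/((3 + 38908/3 + 274*√146/3 - 710 - 5*√146) + 110137/6) = 1/((36787/3 + 259*√146/3) + 110137/6) = 1/(61237/2 + 259*√146/3)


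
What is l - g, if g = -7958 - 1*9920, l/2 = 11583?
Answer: 41044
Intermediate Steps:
l = 23166 (l = 2*11583 = 23166)
g = -17878 (g = -7958 - 9920 = -17878)
l - g = 23166 - 1*(-17878) = 23166 + 17878 = 41044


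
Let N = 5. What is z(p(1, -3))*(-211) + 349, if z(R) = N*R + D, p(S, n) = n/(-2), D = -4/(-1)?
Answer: -4155/2 ≈ -2077.5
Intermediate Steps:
D = 4 (D = -4*(-1) = 4)
p(S, n) = -n/2 (p(S, n) = n*(-½) = -n/2)
z(R) = 4 + 5*R (z(R) = 5*R + 4 = 4 + 5*R)
z(p(1, -3))*(-211) + 349 = (4 + 5*(-½*(-3)))*(-211) + 349 = (4 + 5*(3/2))*(-211) + 349 = (4 + 15/2)*(-211) + 349 = (23/2)*(-211) + 349 = -4853/2 + 349 = -4155/2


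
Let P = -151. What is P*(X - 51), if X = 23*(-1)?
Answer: 11174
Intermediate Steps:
X = -23
P*(X - 51) = -151*(-23 - 51) = -151*(-74) = 11174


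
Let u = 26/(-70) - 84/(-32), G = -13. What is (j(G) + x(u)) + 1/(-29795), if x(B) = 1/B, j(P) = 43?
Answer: 816769704/18800645 ≈ 43.444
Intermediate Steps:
u = 631/280 (u = 26*(-1/70) - 84*(-1/32) = -13/35 + 21/8 = 631/280 ≈ 2.2536)
(j(G) + x(u)) + 1/(-29795) = (43 + 1/(631/280)) + 1/(-29795) = (43 + 280/631) - 1/29795 = 27413/631 - 1/29795 = 816769704/18800645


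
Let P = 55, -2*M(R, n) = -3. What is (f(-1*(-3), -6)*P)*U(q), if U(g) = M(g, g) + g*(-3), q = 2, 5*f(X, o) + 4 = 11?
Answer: -693/2 ≈ -346.50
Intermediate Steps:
M(R, n) = 3/2 (M(R, n) = -½*(-3) = 3/2)
f(X, o) = 7/5 (f(X, o) = -⅘ + (⅕)*11 = -⅘ + 11/5 = 7/5)
U(g) = 3/2 - 3*g (U(g) = 3/2 + g*(-3) = 3/2 - 3*g)
(f(-1*(-3), -6)*P)*U(q) = ((7/5)*55)*(3/2 - 3*2) = 77*(3/2 - 6) = 77*(-9/2) = -693/2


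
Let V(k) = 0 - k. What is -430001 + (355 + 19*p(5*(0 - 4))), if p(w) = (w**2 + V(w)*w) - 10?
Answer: -429836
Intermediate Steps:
V(k) = -k
p(w) = -10 (p(w) = (w**2 + (-w)*w) - 10 = (w**2 - w**2) - 10 = 0 - 10 = -10)
-430001 + (355 + 19*p(5*(0 - 4))) = -430001 + (355 + 19*(-10)) = -430001 + (355 - 190) = -430001 + 165 = -429836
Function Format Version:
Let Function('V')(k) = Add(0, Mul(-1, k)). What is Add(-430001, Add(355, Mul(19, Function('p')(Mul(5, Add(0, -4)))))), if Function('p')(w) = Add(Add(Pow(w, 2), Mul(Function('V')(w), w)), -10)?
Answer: -429836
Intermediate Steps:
Function('V')(k) = Mul(-1, k)
Function('p')(w) = -10 (Function('p')(w) = Add(Add(Pow(w, 2), Mul(Mul(-1, w), w)), -10) = Add(Add(Pow(w, 2), Mul(-1, Pow(w, 2))), -10) = Add(0, -10) = -10)
Add(-430001, Add(355, Mul(19, Function('p')(Mul(5, Add(0, -4)))))) = Add(-430001, Add(355, Mul(19, -10))) = Add(-430001, Add(355, -190)) = Add(-430001, 165) = -429836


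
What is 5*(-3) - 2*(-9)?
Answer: 3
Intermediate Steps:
5*(-3) - 2*(-9) = -15 + 18 = 3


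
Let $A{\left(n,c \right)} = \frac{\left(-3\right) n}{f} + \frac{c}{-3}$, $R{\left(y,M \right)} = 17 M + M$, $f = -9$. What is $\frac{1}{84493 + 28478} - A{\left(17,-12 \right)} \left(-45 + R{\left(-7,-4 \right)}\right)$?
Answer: $\frac{127770202}{112971} \approx 1131.0$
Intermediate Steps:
$R{\left(y,M \right)} = 18 M$
$A{\left(n,c \right)} = - \frac{c}{3} + \frac{n}{3}$ ($A{\left(n,c \right)} = \frac{\left(-3\right) n}{-9} + \frac{c}{-3} = - 3 n \left(- \frac{1}{9}\right) + c \left(- \frac{1}{3}\right) = \frac{n}{3} - \frac{c}{3} = - \frac{c}{3} + \frac{n}{3}$)
$\frac{1}{84493 + 28478} - A{\left(17,-12 \right)} \left(-45 + R{\left(-7,-4 \right)}\right) = \frac{1}{84493 + 28478} - \left(\left(- \frac{1}{3}\right) \left(-12\right) + \frac{1}{3} \cdot 17\right) \left(-45 + 18 \left(-4\right)\right) = \frac{1}{112971} - \left(4 + \frac{17}{3}\right) \left(-45 - 72\right) = \frac{1}{112971} - \frac{29}{3} \left(-117\right) = \frac{1}{112971} - -1131 = \frac{1}{112971} + 1131 = \frac{127770202}{112971}$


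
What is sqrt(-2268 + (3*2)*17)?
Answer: 19*I*sqrt(6) ≈ 46.54*I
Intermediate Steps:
sqrt(-2268 + (3*2)*17) = sqrt(-2268 + 6*17) = sqrt(-2268 + 102) = sqrt(-2166) = 19*I*sqrt(6)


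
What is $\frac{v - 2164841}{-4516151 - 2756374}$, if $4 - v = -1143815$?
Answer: $\frac{1021022}{7272525} \approx 0.14039$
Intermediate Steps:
$v = 1143819$ ($v = 4 - -1143815 = 4 + 1143815 = 1143819$)
$\frac{v - 2164841}{-4516151 - 2756374} = \frac{1143819 - 2164841}{-4516151 - 2756374} = - \frac{1021022}{-7272525} = \left(-1021022\right) \left(- \frac{1}{7272525}\right) = \frac{1021022}{7272525}$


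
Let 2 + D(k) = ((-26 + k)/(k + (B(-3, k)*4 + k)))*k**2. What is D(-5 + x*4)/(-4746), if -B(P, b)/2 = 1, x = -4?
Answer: -20627/237300 ≈ -0.086924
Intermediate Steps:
B(P, b) = -2 (B(P, b) = -2*1 = -2)
D(k) = -2 + k**2*(-26 + k)/(-8 + 2*k) (D(k) = -2 + ((-26 + k)/(k + (-2*4 + k)))*k**2 = -2 + ((-26 + k)/(k + (-8 + k)))*k**2 = -2 + ((-26 + k)/(-8 + 2*k))*k**2 = -2 + k**2*(-26 + k)/(-8 + 2*k))
D(-5 + x*4)/(-4746) = ((16 + (-5 - 4*4)**3 - 26*(-5 - 4*4)**2 - 4*(-5 - 4*4))/(2*(-4 + (-5 - 4*4))))/(-4746) = ((16 + (-5 - 16)**3 - 26*(-5 - 16)**2 - 4*(-5 - 16))/(2*(-4 + (-5 - 16))))*(-1/4746) = ((16 + (-21)**3 - 26*(-21)**2 - 4*(-21))/(2*(-4 - 21)))*(-1/4746) = ((1/2)*(16 - 9261 - 26*441 + 84)/(-25))*(-1/4746) = ((1/2)*(-1/25)*(16 - 9261 - 11466 + 84))*(-1/4746) = ((1/2)*(-1/25)*(-20627))*(-1/4746) = (20627/50)*(-1/4746) = -20627/237300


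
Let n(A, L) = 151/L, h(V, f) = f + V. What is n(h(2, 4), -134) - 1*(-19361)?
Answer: 2594223/134 ≈ 19360.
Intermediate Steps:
h(V, f) = V + f
n(h(2, 4), -134) - 1*(-19361) = 151/(-134) - 1*(-19361) = 151*(-1/134) + 19361 = -151/134 + 19361 = 2594223/134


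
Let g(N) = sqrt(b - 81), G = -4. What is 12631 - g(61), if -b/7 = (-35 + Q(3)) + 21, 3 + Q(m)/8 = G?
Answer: 12631 - sqrt(409) ≈ 12611.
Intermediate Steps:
Q(m) = -56 (Q(m) = -24 + 8*(-4) = -24 - 32 = -56)
b = 490 (b = -7*((-35 - 56) + 21) = -7*(-91 + 21) = -7*(-70) = 490)
g(N) = sqrt(409) (g(N) = sqrt(490 - 81) = sqrt(409))
12631 - g(61) = 12631 - sqrt(409)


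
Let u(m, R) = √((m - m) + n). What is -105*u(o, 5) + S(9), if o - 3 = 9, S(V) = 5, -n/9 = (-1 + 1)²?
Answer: 5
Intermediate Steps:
n = 0 (n = -9*(-1 + 1)² = -9*0² = -9*0 = 0)
o = 12 (o = 3 + 9 = 12)
u(m, R) = 0 (u(m, R) = √((m - m) + 0) = √(0 + 0) = √0 = 0)
-105*u(o, 5) + S(9) = -105*0 + 5 = 0 + 5 = 5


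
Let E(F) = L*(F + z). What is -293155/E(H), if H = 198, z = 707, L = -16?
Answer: 58631/2896 ≈ 20.246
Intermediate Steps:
E(F) = -11312 - 16*F (E(F) = -16*(F + 707) = -16*(707 + F) = -11312 - 16*F)
-293155/E(H) = -293155/(-11312 - 16*198) = -293155/(-11312 - 3168) = -293155/(-14480) = -293155*(-1/14480) = 58631/2896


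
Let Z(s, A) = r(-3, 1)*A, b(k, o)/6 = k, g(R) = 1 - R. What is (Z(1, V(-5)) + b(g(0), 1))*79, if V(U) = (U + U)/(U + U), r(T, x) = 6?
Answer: 948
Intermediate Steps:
b(k, o) = 6*k
V(U) = 1 (V(U) = (2*U)/((2*U)) = (2*U)*(1/(2*U)) = 1)
Z(s, A) = 6*A
(Z(1, V(-5)) + b(g(0), 1))*79 = (6*1 + 6*(1 - 1*0))*79 = (6 + 6*(1 + 0))*79 = (6 + 6*1)*79 = (6 + 6)*79 = 12*79 = 948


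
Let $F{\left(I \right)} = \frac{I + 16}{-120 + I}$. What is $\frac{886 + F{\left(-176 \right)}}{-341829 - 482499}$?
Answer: $- \frac{5467}{5083356} \approx -0.0010755$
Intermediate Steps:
$F{\left(I \right)} = \frac{16 + I}{-120 + I}$
$\frac{886 + F{\left(-176 \right)}}{-341829 - 482499} = \frac{886 + \frac{16 - 176}{-120 - 176}}{-341829 - 482499} = \frac{886 + \frac{1}{-296} \left(-160\right)}{-824328} = \left(886 - - \frac{20}{37}\right) \left(- \frac{1}{824328}\right) = \left(886 + \frac{20}{37}\right) \left(- \frac{1}{824328}\right) = \frac{32802}{37} \left(- \frac{1}{824328}\right) = - \frac{5467}{5083356}$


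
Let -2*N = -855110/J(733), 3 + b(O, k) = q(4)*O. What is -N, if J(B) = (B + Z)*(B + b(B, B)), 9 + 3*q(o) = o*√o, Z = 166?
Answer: -1282665/1309843 ≈ -0.97925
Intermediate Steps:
q(o) = -3 + o^(3/2)/3 (q(o) = -3 + (o*√o)/3 = -3 + o^(3/2)/3)
b(O, k) = -3 - O/3 (b(O, k) = -3 + (-3 + 4^(3/2)/3)*O = -3 + (-3 + (⅓)*8)*O = -3 + (-3 + 8/3)*O = -3 - O/3)
J(B) = (-3 + 2*B/3)*(166 + B) (J(B) = (B + 166)*(B + (-3 - B/3)) = (166 + B)*(-3 + 2*B/3) = (-3 + 2*B/3)*(166 + B))
N = 1282665/1309843 (N = -(-427555)/(-498 + (⅔)*733² + (323/3)*733) = -(-427555)/(-498 + (⅔)*537289 + 236759/3) = -(-427555)/(-498 + 1074578/3 + 236759/3) = -(-427555)/1309843/3 = -(-427555)*3/1309843 = -½*(-2565330/1309843) = 1282665/1309843 ≈ 0.97925)
-N = -1*1282665/1309843 = -1282665/1309843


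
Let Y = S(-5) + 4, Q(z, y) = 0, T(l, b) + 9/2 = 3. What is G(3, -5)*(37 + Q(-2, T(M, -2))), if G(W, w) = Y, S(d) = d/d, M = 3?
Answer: 185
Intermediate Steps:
T(l, b) = -3/2 (T(l, b) = -9/2 + 3 = -3/2)
S(d) = 1
Y = 5 (Y = 1 + 4 = 5)
G(W, w) = 5
G(3, -5)*(37 + Q(-2, T(M, -2))) = 5*(37 + 0) = 5*37 = 185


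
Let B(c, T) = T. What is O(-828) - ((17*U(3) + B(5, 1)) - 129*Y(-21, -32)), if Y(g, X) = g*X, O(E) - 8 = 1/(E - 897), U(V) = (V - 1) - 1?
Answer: 149519549/1725 ≈ 86678.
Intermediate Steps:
U(V) = -2 + V (U(V) = (-1 + V) - 1 = -2 + V)
O(E) = 8 + 1/(-897 + E) (O(E) = 8 + 1/(E - 897) = 8 + 1/(-897 + E))
Y(g, X) = X*g
O(-828) - ((17*U(3) + B(5, 1)) - 129*Y(-21, -32)) = (-7175 + 8*(-828))/(-897 - 828) - ((17*(-2 + 3) + 1) - (-4128)*(-21)) = (-7175 - 6624)/(-1725) - ((17*1 + 1) - 129*672) = -1/1725*(-13799) - ((17 + 1) - 86688) = 13799/1725 - (18 - 86688) = 13799/1725 - 1*(-86670) = 13799/1725 + 86670 = 149519549/1725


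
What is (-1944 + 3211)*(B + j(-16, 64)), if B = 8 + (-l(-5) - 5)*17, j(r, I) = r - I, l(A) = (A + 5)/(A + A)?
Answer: -198919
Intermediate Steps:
l(A) = (5 + A)/(2*A) (l(A) = (5 + A)/((2*A)) = (5 + A)*(1/(2*A)) = (5 + A)/(2*A))
B = -77 (B = 8 + (-(5 - 5)/(2*(-5)) - 5)*17 = 8 + (-(-1)*0/(2*5) - 5)*17 = 8 + (-1*0 - 5)*17 = 8 + (0 - 5)*17 = 8 - 5*17 = 8 - 85 = -77)
(-1944 + 3211)*(B + j(-16, 64)) = (-1944 + 3211)*(-77 + (-16 - 1*64)) = 1267*(-77 + (-16 - 64)) = 1267*(-77 - 80) = 1267*(-157) = -198919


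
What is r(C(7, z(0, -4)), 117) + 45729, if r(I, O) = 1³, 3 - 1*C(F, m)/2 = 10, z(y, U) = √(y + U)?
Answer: 45730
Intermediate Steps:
z(y, U) = √(U + y)
C(F, m) = -14 (C(F, m) = 6 - 2*10 = 6 - 20 = -14)
r(I, O) = 1
r(C(7, z(0, -4)), 117) + 45729 = 1 + 45729 = 45730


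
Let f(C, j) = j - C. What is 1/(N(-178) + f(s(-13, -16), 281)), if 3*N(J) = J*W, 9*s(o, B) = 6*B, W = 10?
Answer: -3/905 ≈ -0.0033149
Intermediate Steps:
s(o, B) = 2*B/3 (s(o, B) = (6*B)/9 = 2*B/3)
N(J) = 10*J/3 (N(J) = (J*10)/3 = (10*J)/3 = 10*J/3)
1/(N(-178) + f(s(-13, -16), 281)) = 1/((10/3)*(-178) + (281 - 2*(-16)/3)) = 1/(-1780/3 + (281 - 1*(-32/3))) = 1/(-1780/3 + (281 + 32/3)) = 1/(-1780/3 + 875/3) = 1/(-905/3) = -3/905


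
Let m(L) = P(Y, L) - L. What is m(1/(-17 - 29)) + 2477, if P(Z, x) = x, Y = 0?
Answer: 2477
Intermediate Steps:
m(L) = 0 (m(L) = L - L = 0)
m(1/(-17 - 29)) + 2477 = 0 + 2477 = 2477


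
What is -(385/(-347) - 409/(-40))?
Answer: -126523/13880 ≈ -9.1155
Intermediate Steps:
-(385/(-347) - 409/(-40)) = -(385*(-1/347) - 409*(-1/40)) = -(-385/347 + 409/40) = -1*126523/13880 = -126523/13880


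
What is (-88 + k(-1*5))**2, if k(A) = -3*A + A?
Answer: 6084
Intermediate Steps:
k(A) = -2*A
(-88 + k(-1*5))**2 = (-88 - (-2)*5)**2 = (-88 - 2*(-5))**2 = (-88 + 10)**2 = (-78)**2 = 6084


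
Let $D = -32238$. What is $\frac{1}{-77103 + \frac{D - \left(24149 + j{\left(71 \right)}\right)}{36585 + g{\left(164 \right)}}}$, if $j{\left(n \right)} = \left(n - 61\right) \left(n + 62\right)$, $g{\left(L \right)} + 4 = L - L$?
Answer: $- \frac{36581}{2820562560} \approx -1.2969 \cdot 10^{-5}$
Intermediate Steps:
$g{\left(L \right)} = -4$ ($g{\left(L \right)} = -4 + \left(L - L\right) = -4 + 0 = -4$)
$j{\left(n \right)} = \left(-61 + n\right) \left(62 + n\right)$
$\frac{1}{-77103 + \frac{D - \left(24149 + j{\left(71 \right)}\right)}{36585 + g{\left(164 \right)}}} = \frac{1}{-77103 + \frac{-32238 - 25479}{36585 - 4}} = \frac{1}{-77103 + \frac{-32238 - 25479}{36581}} = \frac{1}{-77103 + \left(-32238 - 25479\right) \frac{1}{36581}} = \frac{1}{-77103 - \frac{57717}{36581}} = \frac{1}{- \frac{2820562560}{36581}} = - \frac{36581}{2820562560}$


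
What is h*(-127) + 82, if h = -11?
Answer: 1479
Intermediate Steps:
h*(-127) + 82 = -11*(-127) + 82 = 1397 + 82 = 1479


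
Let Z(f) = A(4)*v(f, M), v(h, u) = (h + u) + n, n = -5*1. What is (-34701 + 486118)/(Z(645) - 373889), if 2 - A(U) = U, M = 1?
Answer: -451417/375171 ≈ -1.2032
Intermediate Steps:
A(U) = 2 - U
n = -5
v(h, u) = -5 + h + u (v(h, u) = (h + u) - 5 = -5 + h + u)
Z(f) = 8 - 2*f (Z(f) = (2 - 1*4)*(-5 + f + 1) = (2 - 4)*(-4 + f) = -2*(-4 + f) = 8 - 2*f)
(-34701 + 486118)/(Z(645) - 373889) = (-34701 + 486118)/((8 - 2*645) - 373889) = 451417/((8 - 1290) - 373889) = 451417/(-1282 - 373889) = 451417/(-375171) = 451417*(-1/375171) = -451417/375171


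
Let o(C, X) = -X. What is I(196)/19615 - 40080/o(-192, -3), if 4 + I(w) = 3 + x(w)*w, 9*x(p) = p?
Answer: -2358469193/176535 ≈ -13360.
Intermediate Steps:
x(p) = p/9
I(w) = -1 + w**2/9 (I(w) = -4 + (3 + (w/9)*w) = -4 + (3 + w**2/9) = -1 + w**2/9)
I(196)/19615 - 40080/o(-192, -3) = (-1 + (1/9)*196**2)/19615 - 40080/((-1*(-3))) = (-1 + (1/9)*38416)*(1/19615) - 40080/3 = (-1 + 38416/9)*(1/19615) - 40080*1/3 = (38407/9)*(1/19615) - 13360 = 38407/176535 - 13360 = -2358469193/176535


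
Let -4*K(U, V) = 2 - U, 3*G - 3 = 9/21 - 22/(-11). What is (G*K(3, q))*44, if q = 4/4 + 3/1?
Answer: 418/21 ≈ 19.905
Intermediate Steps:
G = 38/21 (G = 1 + (9/21 - 22/(-11))/3 = 1 + (9*(1/21) - 22*(-1/11))/3 = 1 + (3/7 + 2)/3 = 1 + (⅓)*(17/7) = 1 + 17/21 = 38/21 ≈ 1.8095)
q = 4 (q = 4*(¼) + 3*1 = 1 + 3 = 4)
K(U, V) = -½ + U/4 (K(U, V) = -(2 - U)/4 = -½ + U/4)
(G*K(3, q))*44 = (38*(-½ + (¼)*3)/21)*44 = (38*(-½ + ¾)/21)*44 = ((38/21)*(¼))*44 = (19/42)*44 = 418/21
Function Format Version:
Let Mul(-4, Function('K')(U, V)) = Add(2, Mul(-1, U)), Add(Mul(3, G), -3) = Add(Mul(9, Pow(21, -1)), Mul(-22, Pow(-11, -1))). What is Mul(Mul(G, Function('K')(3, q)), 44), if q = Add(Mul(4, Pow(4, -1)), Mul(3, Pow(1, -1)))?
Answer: Rational(418, 21) ≈ 19.905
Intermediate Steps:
G = Rational(38, 21) (G = Add(1, Mul(Rational(1, 3), Add(Mul(9, Pow(21, -1)), Mul(-22, Pow(-11, -1))))) = Add(1, Mul(Rational(1, 3), Add(Mul(9, Rational(1, 21)), Mul(-22, Rational(-1, 11))))) = Add(1, Mul(Rational(1, 3), Add(Rational(3, 7), 2))) = Add(1, Mul(Rational(1, 3), Rational(17, 7))) = Add(1, Rational(17, 21)) = Rational(38, 21) ≈ 1.8095)
q = 4 (q = Add(Mul(4, Rational(1, 4)), Mul(3, 1)) = Add(1, 3) = 4)
Function('K')(U, V) = Add(Rational(-1, 2), Mul(Rational(1, 4), U)) (Function('K')(U, V) = Mul(Rational(-1, 4), Add(2, Mul(-1, U))) = Add(Rational(-1, 2), Mul(Rational(1, 4), U)))
Mul(Mul(G, Function('K')(3, q)), 44) = Mul(Mul(Rational(38, 21), Add(Rational(-1, 2), Mul(Rational(1, 4), 3))), 44) = Mul(Mul(Rational(38, 21), Add(Rational(-1, 2), Rational(3, 4))), 44) = Mul(Mul(Rational(38, 21), Rational(1, 4)), 44) = Mul(Rational(19, 42), 44) = Rational(418, 21)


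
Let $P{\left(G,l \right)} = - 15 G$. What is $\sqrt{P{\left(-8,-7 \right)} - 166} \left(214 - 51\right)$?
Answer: $163 i \sqrt{46} \approx 1105.5 i$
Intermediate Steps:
$\sqrt{P{\left(-8,-7 \right)} - 166} \left(214 - 51\right) = \sqrt{\left(-15\right) \left(-8\right) - 166} \left(214 - 51\right) = \sqrt{120 - 166} \cdot 163 = \sqrt{-46} \cdot 163 = i \sqrt{46} \cdot 163 = 163 i \sqrt{46}$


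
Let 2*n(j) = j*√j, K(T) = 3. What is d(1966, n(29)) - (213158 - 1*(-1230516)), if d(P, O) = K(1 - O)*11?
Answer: -1443641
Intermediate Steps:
n(j) = j^(3/2)/2 (n(j) = (j*√j)/2 = j^(3/2)/2)
d(P, O) = 33 (d(P, O) = 3*11 = 33)
d(1966, n(29)) - (213158 - 1*(-1230516)) = 33 - (213158 - 1*(-1230516)) = 33 - (213158 + 1230516) = 33 - 1*1443674 = 33 - 1443674 = -1443641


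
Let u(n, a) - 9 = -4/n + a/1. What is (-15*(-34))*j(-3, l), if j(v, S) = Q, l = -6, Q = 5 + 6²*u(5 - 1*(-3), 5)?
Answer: 250410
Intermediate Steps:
u(n, a) = 9 + a - 4/n (u(n, a) = 9 + (-4/n + a/1) = 9 + (-4/n + a*1) = 9 + (-4/n + a) = 9 + (a - 4/n) = 9 + a - 4/n)
Q = 491 (Q = 5 + 6²*(9 + 5 - 4/(5 - 1*(-3))) = 5 + 36*(9 + 5 - 4/(5 + 3)) = 5 + 36*(9 + 5 - 4/8) = 5 + 36*(9 + 5 - 4*⅛) = 5 + 36*(9 + 5 - ½) = 5 + 36*(27/2) = 5 + 486 = 491)
j(v, S) = 491
(-15*(-34))*j(-3, l) = -15*(-34)*491 = 510*491 = 250410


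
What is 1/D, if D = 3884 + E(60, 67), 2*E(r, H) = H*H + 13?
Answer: 1/6135 ≈ 0.00016300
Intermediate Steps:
E(r, H) = 13/2 + H**2/2 (E(r, H) = (H*H + 13)/2 = (H**2 + 13)/2 = (13 + H**2)/2 = 13/2 + H**2/2)
D = 6135 (D = 3884 + (13/2 + (1/2)*67**2) = 3884 + (13/2 + (1/2)*4489) = 3884 + (13/2 + 4489/2) = 3884 + 2251 = 6135)
1/D = 1/6135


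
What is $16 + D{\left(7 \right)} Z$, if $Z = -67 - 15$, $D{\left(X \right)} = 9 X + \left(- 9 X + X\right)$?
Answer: $-558$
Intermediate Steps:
$D{\left(X \right)} = X$ ($D{\left(X \right)} = 9 X - 8 X = X$)
$Z = -82$ ($Z = -67 - 15 = -82$)
$16 + D{\left(7 \right)} Z = 16 + 7 \left(-82\right) = 16 - 574 = -558$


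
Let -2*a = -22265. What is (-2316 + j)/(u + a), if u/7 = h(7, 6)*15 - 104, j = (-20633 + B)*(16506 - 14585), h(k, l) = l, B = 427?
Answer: -77636084/22069 ≈ -3517.9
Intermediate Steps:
j = -38815726 (j = (-20633 + 427)*(16506 - 14585) = -20206*1921 = -38815726)
a = 22265/2 (a = -1/2*(-22265) = 22265/2 ≈ 11133.)
u = -98 (u = 7*(6*15 - 104) = 7*(90 - 104) = 7*(-14) = -98)
(-2316 + j)/(u + a) = (-2316 - 38815726)/(-98 + 22265/2) = -38818042/22069/2 = -38818042*2/22069 = -77636084/22069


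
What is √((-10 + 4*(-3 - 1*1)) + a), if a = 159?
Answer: √133 ≈ 11.533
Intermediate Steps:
√((-10 + 4*(-3 - 1*1)) + a) = √((-10 + 4*(-3 - 1*1)) + 159) = √((-10 + 4*(-3 - 1)) + 159) = √((-10 + 4*(-4)) + 159) = √((-10 - 16) + 159) = √(-26 + 159) = √133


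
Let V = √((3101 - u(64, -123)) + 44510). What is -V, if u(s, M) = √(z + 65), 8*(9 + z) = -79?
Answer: -√(190444 - 3*√82)/2 ≈ -218.18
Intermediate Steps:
z = -151/8 (z = -9 + (⅛)*(-79) = -9 - 79/8 = -151/8 ≈ -18.875)
u(s, M) = 3*√82/4 (u(s, M) = √(-151/8 + 65) = √(369/8) = 3*√82/4)
V = √(47611 - 3*√82/4) (V = √((3101 - 3*√82/4) + 44510) = √(47611 - 3*√82/4) ≈ 218.18)
-V = -√(190444 - 3*√82)/2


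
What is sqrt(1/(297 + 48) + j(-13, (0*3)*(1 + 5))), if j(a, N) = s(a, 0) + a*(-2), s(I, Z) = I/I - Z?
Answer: 2*sqrt(803505)/345 ≈ 5.1964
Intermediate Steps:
s(I, Z) = 1 - Z
j(a, N) = 1 - 2*a (j(a, N) = (1 - 1*0) + a*(-2) = (1 + 0) - 2*a = 1 - 2*a)
sqrt(1/(297 + 48) + j(-13, (0*3)*(1 + 5))) = sqrt(1/(297 + 48) + (1 - 2*(-13))) = sqrt(1/345 + (1 + 26)) = sqrt(1/345 + 27) = sqrt(9316/345) = 2*sqrt(803505)/345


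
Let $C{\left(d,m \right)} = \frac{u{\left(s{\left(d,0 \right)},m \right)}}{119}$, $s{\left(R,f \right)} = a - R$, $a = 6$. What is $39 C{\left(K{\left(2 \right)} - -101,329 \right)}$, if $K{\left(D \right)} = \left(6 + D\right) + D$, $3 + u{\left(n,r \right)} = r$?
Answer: $\frac{12714}{119} \approx 106.84$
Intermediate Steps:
$s{\left(R,f \right)} = 6 - R$
$u{\left(n,r \right)} = -3 + r$
$K{\left(D \right)} = 6 + 2 D$
$C{\left(d,m \right)} = - \frac{3}{119} + \frac{m}{119}$ ($C{\left(d,m \right)} = \frac{-3 + m}{119} = \left(-3 + m\right) \frac{1}{119} = - \frac{3}{119} + \frac{m}{119}$)
$39 C{\left(K{\left(2 \right)} - -101,329 \right)} = 39 \left(- \frac{3}{119} + \frac{1}{119} \cdot 329\right) = 39 \left(- \frac{3}{119} + \frac{47}{17}\right) = 39 \cdot \frac{326}{119} = \frac{12714}{119}$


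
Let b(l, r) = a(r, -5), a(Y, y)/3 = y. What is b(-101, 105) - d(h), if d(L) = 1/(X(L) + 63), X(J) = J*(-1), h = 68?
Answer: -74/5 ≈ -14.800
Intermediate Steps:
a(Y, y) = 3*y
b(l, r) = -15 (b(l, r) = 3*(-5) = -15)
X(J) = -J
d(L) = 1/(63 - L) (d(L) = 1/(-L + 63) = 1/(63 - L))
b(-101, 105) - d(h) = -15 - (-1)/(-63 + 68) = -15 - (-1)/5 = -15 - 1*(-⅕) = -15 + ⅕ = -74/5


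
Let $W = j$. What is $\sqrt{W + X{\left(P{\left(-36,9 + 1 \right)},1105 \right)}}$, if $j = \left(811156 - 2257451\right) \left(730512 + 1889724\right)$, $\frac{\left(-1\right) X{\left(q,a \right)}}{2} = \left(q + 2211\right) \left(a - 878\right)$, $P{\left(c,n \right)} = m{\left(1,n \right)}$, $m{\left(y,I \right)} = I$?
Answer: $i \sqrt{3789635233954} \approx 1.9467 \cdot 10^{6} i$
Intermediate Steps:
$P{\left(c,n \right)} = n$
$X{\left(q,a \right)} = - 2 \left(-878 + a\right) \left(2211 + q\right)$ ($X{\left(q,a \right)} = - 2 \left(q + 2211\right) \left(a - 878\right) = - 2 \left(2211 + q\right) \left(-878 + a\right) = - 2 \left(-878 + a\right) \left(2211 + q\right)$)
$j = -3789634225620$ ($j = \left(-1446295\right) 2620236 = -3789634225620$)
$W = -3789634225620$
$\sqrt{W + X{\left(P{\left(-36,9 + 1 \right)},1105 \right)}} = \sqrt{-3789634225620 + \left(3882516 - 4886310 + 1756 \left(9 + 1\right) - 2210 \left(9 + 1\right)\right)} = \sqrt{-3789634225620 + \left(3882516 - 4886310 + 1756 \cdot 10 - 2210 \cdot 10\right)} = \sqrt{-3789634225620 + \left(3882516 - 4886310 + 17560 - 22100\right)} = \sqrt{-3789634225620 - 1008334} = \sqrt{-3789635233954} = i \sqrt{3789635233954}$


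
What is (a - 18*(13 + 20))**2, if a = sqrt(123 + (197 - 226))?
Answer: (-594 + sqrt(94))**2 ≈ 3.4141e+5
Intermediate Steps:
a = sqrt(94) (a = sqrt(123 - 29) = sqrt(94) ≈ 9.6954)
(a - 18*(13 + 20))**2 = (sqrt(94) - 18*(13 + 20))**2 = (sqrt(94) - 18*33)**2 = (sqrt(94) - 594)**2 = (-594 + sqrt(94))**2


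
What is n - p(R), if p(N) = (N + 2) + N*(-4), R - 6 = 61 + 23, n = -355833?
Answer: -355565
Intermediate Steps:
R = 90 (R = 6 + (61 + 23) = 6 + 84 = 90)
p(N) = 2 - 3*N (p(N) = (2 + N) - 4*N = 2 - 3*N)
n - p(R) = -355833 - (2 - 3*90) = -355833 - (2 - 270) = -355833 - 1*(-268) = -355833 + 268 = -355565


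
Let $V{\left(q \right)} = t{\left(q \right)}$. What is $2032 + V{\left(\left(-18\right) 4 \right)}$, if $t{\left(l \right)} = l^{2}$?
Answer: $7216$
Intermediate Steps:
$V{\left(q \right)} = q^{2}$
$2032 + V{\left(\left(-18\right) 4 \right)} = 2032 + \left(\left(-18\right) 4\right)^{2} = 2032 + \left(-72\right)^{2} = 2032 + 5184 = 7216$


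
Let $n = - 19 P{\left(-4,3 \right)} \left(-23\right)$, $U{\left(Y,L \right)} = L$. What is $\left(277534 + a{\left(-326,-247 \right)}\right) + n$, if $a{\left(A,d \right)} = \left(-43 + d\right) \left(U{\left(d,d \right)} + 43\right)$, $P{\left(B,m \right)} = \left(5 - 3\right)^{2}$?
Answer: $338442$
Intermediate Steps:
$P{\left(B,m \right)} = 4$ ($P{\left(B,m \right)} = 2^{2} = 4$)
$a{\left(A,d \right)} = \left(-43 + d\right) \left(43 + d\right)$ ($a{\left(A,d \right)} = \left(-43 + d\right) \left(d + 43\right) = \left(-43 + d\right) \left(43 + d\right)$)
$n = 1748$ ($n = \left(-19\right) 4 \left(-23\right) = \left(-76\right) \left(-23\right) = 1748$)
$\left(277534 + a{\left(-326,-247 \right)}\right) + n = \left(277534 - \left(1849 - \left(-247\right)^{2}\right)\right) + 1748 = \left(277534 + \left(-1849 + 61009\right)\right) + 1748 = \left(277534 + 59160\right) + 1748 = 336694 + 1748 = 338442$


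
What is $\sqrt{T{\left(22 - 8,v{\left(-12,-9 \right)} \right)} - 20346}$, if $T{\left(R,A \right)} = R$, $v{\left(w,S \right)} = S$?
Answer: $2 i \sqrt{5083} \approx 142.59 i$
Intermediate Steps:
$\sqrt{T{\left(22 - 8,v{\left(-12,-9 \right)} \right)} - 20346} = \sqrt{\left(22 - 8\right) - 20346} = \sqrt{14 - 20346} = \sqrt{-20332} = 2 i \sqrt{5083}$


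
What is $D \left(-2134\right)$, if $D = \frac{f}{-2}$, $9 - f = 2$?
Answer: $7469$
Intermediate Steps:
$f = 7$ ($f = 9 - 2 = 7$)
$D = - \frac{7}{2}$ ($D = \frac{7}{-2} = 7 \left(- \frac{1}{2}\right) = - \frac{7}{2} \approx -3.5$)
$D \left(-2134\right) = \left(- \frac{7}{2}\right) \left(-2134\right) = 7469$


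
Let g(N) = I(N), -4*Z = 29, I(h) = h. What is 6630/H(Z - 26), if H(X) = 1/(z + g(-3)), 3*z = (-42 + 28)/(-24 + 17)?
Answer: -15470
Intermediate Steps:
Z = -29/4 (Z = -¼*29 = -29/4 ≈ -7.2500)
g(N) = N
z = ⅔ (z = ((-42 + 28)/(-24 + 17))/3 = (-14/(-7))/3 = (-14*(-⅐))/3 = (⅓)*2 = ⅔ ≈ 0.66667)
H(X) = -3/7 (H(X) = 1/(⅔ - 3) = 1/(-7/3) = -3/7)
6630/H(Z - 26) = 6630/(-3/7) = 6630*(-7/3) = -15470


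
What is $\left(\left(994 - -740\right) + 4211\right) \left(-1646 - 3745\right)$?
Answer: $-32049495$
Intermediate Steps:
$\left(\left(994 - -740\right) + 4211\right) \left(-1646 - 3745\right) = \left(\left(994 + 740\right) + 4211\right) \left(-5391\right) = \left(1734 + 4211\right) \left(-5391\right) = 5945 \left(-5391\right) = -32049495$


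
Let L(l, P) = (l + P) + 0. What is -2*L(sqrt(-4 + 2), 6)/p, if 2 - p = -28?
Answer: -2/5 - I*sqrt(2)/15 ≈ -0.4 - 0.094281*I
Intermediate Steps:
L(l, P) = P + l (L(l, P) = (P + l) + 0 = P + l)
p = 30 (p = 2 - 1*(-28) = 2 + 28 = 30)
-2*L(sqrt(-4 + 2), 6)/p = -2*(6 + sqrt(-4 + 2))/30 = -2*(6 + sqrt(-2))/30 = -2*(6 + I*sqrt(2))/30 = -2*(1/5 + I*sqrt(2)/30) = -2/5 - I*sqrt(2)/15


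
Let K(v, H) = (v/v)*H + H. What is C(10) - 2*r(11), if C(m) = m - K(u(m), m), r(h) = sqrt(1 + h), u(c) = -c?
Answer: -10 - 4*sqrt(3) ≈ -16.928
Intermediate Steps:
K(v, H) = 2*H (K(v, H) = 1*H + H = H + H = 2*H)
C(m) = -m (C(m) = m - 2*m = -m)
C(10) - 2*r(11) = -1*10 - 2*sqrt(1 + 11) = -10 - 4*sqrt(3)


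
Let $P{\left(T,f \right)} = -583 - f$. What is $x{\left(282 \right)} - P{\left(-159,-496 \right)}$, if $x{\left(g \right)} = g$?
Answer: $369$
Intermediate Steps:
$x{\left(282 \right)} - P{\left(-159,-496 \right)} = 282 - \left(-583 - -496\right) = 282 - \left(-583 + 496\right) = 282 - -87 = 282 + 87 = 369$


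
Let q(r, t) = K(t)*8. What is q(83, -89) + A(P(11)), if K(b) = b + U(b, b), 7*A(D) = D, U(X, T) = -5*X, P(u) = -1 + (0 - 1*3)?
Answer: 19932/7 ≈ 2847.4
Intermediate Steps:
P(u) = -4 (P(u) = -1 + (0 - 3) = -1 - 3 = -4)
A(D) = D/7
K(b) = -4*b (K(b) = b - 5*b = -4*b)
q(r, t) = -32*t (q(r, t) = -4*t*8 = -32*t)
q(83, -89) + A(P(11)) = -32*(-89) + (1/7)*(-4) = 2848 - 4/7 = 19932/7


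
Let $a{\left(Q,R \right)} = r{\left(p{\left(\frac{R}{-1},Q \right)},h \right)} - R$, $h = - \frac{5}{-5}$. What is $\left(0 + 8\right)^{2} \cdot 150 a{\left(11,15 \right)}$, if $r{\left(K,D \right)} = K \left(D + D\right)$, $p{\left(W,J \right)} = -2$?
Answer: $-182400$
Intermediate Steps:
$h = 1$ ($h = \left(-5\right) \left(- \frac{1}{5}\right) = 1$)
$r{\left(K,D \right)} = 2 D K$ ($r{\left(K,D \right)} = K 2 D = 2 D K$)
$a{\left(Q,R \right)} = -4 - R$ ($a{\left(Q,R \right)} = 2 \cdot 1 \left(-2\right) - R = -4 - R$)
$\left(0 + 8\right)^{2} \cdot 150 a{\left(11,15 \right)} = \left(0 + 8\right)^{2} \cdot 150 \left(-4 - 15\right) = 8^{2} \cdot 150 \left(-4 - 15\right) = 64 \cdot 150 \left(-19\right) = 9600 \left(-19\right) = -182400$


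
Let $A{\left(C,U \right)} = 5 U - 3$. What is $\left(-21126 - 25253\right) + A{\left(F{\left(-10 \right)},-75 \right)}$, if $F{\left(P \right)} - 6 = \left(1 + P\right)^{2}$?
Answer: $-46757$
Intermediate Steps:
$F{\left(P \right)} = 6 + \left(1 + P\right)^{2}$
$A{\left(C,U \right)} = -3 + 5 U$
$\left(-21126 - 25253\right) + A{\left(F{\left(-10 \right)},-75 \right)} = \left(-21126 - 25253\right) + \left(-3 + 5 \left(-75\right)\right) = -46379 - 378 = -46757$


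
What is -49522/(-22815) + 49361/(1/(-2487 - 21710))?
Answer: -27249964839833/22815 ≈ -1.1944e+9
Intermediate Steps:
-49522/(-22815) + 49361/(1/(-2487 - 21710)) = -49522*(-1/22815) + 49361/(1/(-24197)) = 49522/22815 + 49361/(-1/24197) = 49522/22815 + 49361*(-24197) = 49522/22815 - 1194388117 = -27249964839833/22815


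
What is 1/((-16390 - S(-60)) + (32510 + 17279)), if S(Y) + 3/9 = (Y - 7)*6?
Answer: 3/101404 ≈ 2.9585e-5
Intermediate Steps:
S(Y) = -127/3 + 6*Y (S(Y) = -⅓ + (Y - 7)*6 = -⅓ + (-7 + Y)*6 = -⅓ + (-42 + 6*Y) = -127/3 + 6*Y)
1/((-16390 - S(-60)) + (32510 + 17279)) = 1/((-16390 - (-127/3 + 6*(-60))) + (32510 + 17279)) = 1/((-16390 - (-127/3 - 360)) + 49789) = 1/((-16390 - 1*(-1207/3)) + 49789) = 1/((-16390 + 1207/3) + 49789) = 1/(-47963/3 + 49789) = 1/(101404/3) = 3/101404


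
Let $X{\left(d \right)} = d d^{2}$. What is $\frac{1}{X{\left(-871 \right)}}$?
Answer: $- \frac{1}{660776311} \approx -1.5134 \cdot 10^{-9}$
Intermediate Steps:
$X{\left(d \right)} = d^{3}$
$\frac{1}{X{\left(-871 \right)}} = \frac{1}{\left(-871\right)^{3}} = \frac{1}{-660776311} = - \frac{1}{660776311}$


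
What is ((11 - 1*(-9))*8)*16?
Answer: 2560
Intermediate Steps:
((11 - 1*(-9))*8)*16 = ((11 + 9)*8)*16 = (20*8)*16 = 160*16 = 2560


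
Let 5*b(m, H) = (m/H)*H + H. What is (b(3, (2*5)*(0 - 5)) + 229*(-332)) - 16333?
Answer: -461852/5 ≈ -92370.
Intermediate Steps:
b(m, H) = H/5 + m/5 (b(m, H) = ((m/H)*H + H)/5 = (m + H)/5 = (H + m)/5 = H/5 + m/5)
(b(3, (2*5)*(0 - 5)) + 229*(-332)) - 16333 = ((((2*5)*(0 - 5))/5 + (⅕)*3) + 229*(-332)) - 16333 = (((10*(-5))/5 + ⅗) - 76028) - 16333 = (((⅕)*(-50) + ⅗) - 76028) - 16333 = ((-10 + ⅗) - 76028) - 16333 = (-47/5 - 76028) - 16333 = -380187/5 - 16333 = -461852/5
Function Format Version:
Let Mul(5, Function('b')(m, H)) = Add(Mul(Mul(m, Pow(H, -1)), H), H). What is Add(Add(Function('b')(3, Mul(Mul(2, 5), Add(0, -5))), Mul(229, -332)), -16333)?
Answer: Rational(-461852, 5) ≈ -92370.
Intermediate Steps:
Function('b')(m, H) = Add(Mul(Rational(1, 5), H), Mul(Rational(1, 5), m)) (Function('b')(m, H) = Mul(Rational(1, 5), Add(Mul(Mul(m, Pow(H, -1)), H), H)) = Mul(Rational(1, 5), Add(m, H)) = Mul(Rational(1, 5), Add(H, m)) = Add(Mul(Rational(1, 5), H), Mul(Rational(1, 5), m)))
Add(Add(Function('b')(3, Mul(Mul(2, 5), Add(0, -5))), Mul(229, -332)), -16333) = Add(Add(Add(Mul(Rational(1, 5), Mul(Mul(2, 5), Add(0, -5))), Mul(Rational(1, 5), 3)), Mul(229, -332)), -16333) = Add(Add(Add(Mul(Rational(1, 5), Mul(10, -5)), Rational(3, 5)), -76028), -16333) = Add(Add(Add(Mul(Rational(1, 5), -50), Rational(3, 5)), -76028), -16333) = Add(Add(Add(-10, Rational(3, 5)), -76028), -16333) = Add(Add(Rational(-47, 5), -76028), -16333) = Add(Rational(-380187, 5), -16333) = Rational(-461852, 5)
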